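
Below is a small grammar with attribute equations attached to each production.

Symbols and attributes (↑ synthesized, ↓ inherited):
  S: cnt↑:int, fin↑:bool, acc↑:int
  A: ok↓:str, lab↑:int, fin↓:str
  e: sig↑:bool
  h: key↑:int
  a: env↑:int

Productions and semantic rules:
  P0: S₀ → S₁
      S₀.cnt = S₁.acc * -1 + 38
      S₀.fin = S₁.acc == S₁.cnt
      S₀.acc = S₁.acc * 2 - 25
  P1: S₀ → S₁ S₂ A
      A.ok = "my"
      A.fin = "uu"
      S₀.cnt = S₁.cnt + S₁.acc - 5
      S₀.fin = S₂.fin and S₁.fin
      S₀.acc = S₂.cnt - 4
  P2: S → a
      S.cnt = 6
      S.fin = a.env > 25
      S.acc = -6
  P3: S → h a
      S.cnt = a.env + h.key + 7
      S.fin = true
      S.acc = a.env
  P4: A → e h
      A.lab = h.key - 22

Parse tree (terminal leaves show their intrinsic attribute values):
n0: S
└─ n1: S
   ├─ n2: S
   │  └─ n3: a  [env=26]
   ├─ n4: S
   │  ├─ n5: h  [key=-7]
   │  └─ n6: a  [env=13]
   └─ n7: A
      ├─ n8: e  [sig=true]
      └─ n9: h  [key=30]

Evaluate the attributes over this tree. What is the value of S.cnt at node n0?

29

1. n3.env = 26  [terminal]
2. n2.cnt = 6  [6]
3. n2.fin = true  [a.env > 25]
4. n2.acc = -6  [-6]
5. n5.key = -7  [terminal]
6. n6.env = 13  [terminal]
7. n4.cnt = 13  [a.env + h.key + 7]
8. n4.fin = true  [true]
9. n4.acc = 13  [a.env]
10. n7.ok = "my"  ["my"]
11. n7.fin = "uu"  ["uu"]
12. n8.sig = true  [terminal]
13. n9.key = 30  [terminal]
14. n7.lab = 8  [h.key - 22]
15. n1.cnt = -5  [S₁.cnt + S₁.acc - 5]
16. n1.fin = true  [S₂.fin and S₁.fin]
17. n1.acc = 9  [S₂.cnt - 4]
18. n0.cnt = 29  [S₁.acc * -1 + 38]
19. n0.fin = false  [S₁.acc == S₁.cnt]
20. n0.acc = -7  [S₁.acc * 2 - 25]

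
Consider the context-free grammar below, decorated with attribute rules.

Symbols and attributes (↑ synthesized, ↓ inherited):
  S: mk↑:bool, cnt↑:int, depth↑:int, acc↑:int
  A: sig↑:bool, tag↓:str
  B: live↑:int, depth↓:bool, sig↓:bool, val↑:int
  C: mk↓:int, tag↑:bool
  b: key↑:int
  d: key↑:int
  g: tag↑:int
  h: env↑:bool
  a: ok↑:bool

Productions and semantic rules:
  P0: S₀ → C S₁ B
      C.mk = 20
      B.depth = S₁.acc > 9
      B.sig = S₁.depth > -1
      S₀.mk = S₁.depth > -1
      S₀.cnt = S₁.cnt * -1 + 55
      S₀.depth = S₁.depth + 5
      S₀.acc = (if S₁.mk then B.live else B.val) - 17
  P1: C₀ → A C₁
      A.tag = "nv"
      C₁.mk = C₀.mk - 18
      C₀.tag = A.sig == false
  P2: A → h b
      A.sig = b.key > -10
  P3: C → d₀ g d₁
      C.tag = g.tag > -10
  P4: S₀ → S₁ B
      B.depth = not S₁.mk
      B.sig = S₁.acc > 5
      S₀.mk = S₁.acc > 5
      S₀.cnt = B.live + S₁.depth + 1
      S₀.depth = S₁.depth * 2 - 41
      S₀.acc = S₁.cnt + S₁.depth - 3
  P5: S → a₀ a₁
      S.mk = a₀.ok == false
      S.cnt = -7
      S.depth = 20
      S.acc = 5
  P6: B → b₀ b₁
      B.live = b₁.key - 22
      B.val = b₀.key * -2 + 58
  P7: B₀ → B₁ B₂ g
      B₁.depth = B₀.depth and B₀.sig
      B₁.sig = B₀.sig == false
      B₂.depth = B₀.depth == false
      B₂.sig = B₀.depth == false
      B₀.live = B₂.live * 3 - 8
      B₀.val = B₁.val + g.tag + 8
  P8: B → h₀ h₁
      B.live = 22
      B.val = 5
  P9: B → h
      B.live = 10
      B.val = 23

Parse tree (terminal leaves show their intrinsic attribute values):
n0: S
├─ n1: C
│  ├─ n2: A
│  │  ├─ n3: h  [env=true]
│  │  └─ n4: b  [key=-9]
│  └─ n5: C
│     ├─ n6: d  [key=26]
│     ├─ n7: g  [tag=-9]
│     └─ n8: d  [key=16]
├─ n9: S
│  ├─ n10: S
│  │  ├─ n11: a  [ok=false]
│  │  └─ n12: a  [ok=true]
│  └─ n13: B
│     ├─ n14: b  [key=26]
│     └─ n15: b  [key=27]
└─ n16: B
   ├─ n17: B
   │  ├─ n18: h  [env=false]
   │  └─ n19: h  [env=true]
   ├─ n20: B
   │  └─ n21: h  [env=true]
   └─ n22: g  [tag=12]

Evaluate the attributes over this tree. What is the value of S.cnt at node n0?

29

1. n1.mk = 20  [20]
2. n2.tag = "nv"  ["nv"]
3. n3.env = true  [terminal]
4. n4.key = -9  [terminal]
5. n2.sig = true  [b.key > -10]
6. n5.mk = 2  [C₀.mk - 18]
7. n6.key = 26  [terminal]
8. n7.tag = -9  [terminal]
9. n8.key = 16  [terminal]
10. n5.tag = true  [g.tag > -10]
11. n1.tag = false  [A.sig == false]
12. n11.ok = false  [terminal]
13. n12.ok = true  [terminal]
14. n10.mk = true  [a₀.ok == false]
15. n10.cnt = -7  [-7]
16. n10.depth = 20  [20]
17. n10.acc = 5  [5]
18. n13.depth = false  [not S₁.mk]
19. n13.sig = false  [S₁.acc > 5]
20. n14.key = 26  [terminal]
21. n15.key = 27  [terminal]
22. n13.live = 5  [b₁.key - 22]
23. n13.val = 6  [b₀.key * -2 + 58]
24. n9.mk = false  [S₁.acc > 5]
25. n9.cnt = 26  [B.live + S₁.depth + 1]
26. n9.depth = -1  [S₁.depth * 2 - 41]
27. n9.acc = 10  [S₁.cnt + S₁.depth - 3]
28. n16.depth = true  [S₁.acc > 9]
29. n16.sig = false  [S₁.depth > -1]
30. n17.depth = false  [B₀.depth and B₀.sig]
31. n17.sig = true  [B₀.sig == false]
32. n18.env = false  [terminal]
33. n19.env = true  [terminal]
34. n17.live = 22  [22]
35. n17.val = 5  [5]
36. n20.depth = false  [B₀.depth == false]
37. n20.sig = false  [B₀.depth == false]
38. n21.env = true  [terminal]
39. n20.live = 10  [10]
40. n20.val = 23  [23]
41. n22.tag = 12  [terminal]
42. n16.live = 22  [B₂.live * 3 - 8]
43. n16.val = 25  [B₁.val + g.tag + 8]
44. n0.mk = false  [S₁.depth > -1]
45. n0.cnt = 29  [S₁.cnt * -1 + 55]
46. n0.depth = 4  [S₁.depth + 5]
47. n0.acc = 8  [(if S₁.mk then B.live else B.val) - 17]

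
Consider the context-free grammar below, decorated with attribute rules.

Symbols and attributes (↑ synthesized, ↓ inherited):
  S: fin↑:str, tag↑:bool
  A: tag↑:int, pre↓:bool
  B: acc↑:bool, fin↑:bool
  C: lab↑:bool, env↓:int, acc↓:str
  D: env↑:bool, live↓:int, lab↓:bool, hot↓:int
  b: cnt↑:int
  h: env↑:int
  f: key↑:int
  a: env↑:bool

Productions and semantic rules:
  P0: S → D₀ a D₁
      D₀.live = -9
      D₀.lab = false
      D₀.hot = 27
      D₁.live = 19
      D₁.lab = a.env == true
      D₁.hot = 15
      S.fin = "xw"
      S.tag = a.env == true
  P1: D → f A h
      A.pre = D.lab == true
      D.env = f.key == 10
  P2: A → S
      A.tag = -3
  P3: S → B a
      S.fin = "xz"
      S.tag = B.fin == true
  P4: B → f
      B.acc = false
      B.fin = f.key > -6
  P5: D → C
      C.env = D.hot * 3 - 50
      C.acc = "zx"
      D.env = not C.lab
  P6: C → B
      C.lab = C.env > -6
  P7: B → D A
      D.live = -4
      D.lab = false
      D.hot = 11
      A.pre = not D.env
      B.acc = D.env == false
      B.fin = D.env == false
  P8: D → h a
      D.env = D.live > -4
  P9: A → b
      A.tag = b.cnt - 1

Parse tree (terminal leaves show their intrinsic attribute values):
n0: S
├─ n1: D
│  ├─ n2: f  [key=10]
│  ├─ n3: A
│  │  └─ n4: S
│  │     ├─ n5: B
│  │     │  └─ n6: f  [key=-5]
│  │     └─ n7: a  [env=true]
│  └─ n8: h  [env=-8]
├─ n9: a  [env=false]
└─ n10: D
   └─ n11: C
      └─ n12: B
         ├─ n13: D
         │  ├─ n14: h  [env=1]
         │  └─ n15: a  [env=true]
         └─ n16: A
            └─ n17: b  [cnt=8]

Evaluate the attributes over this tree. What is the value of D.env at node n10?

1. n1.live = -9  [-9]
2. n1.lab = false  [false]
3. n1.hot = 27  [27]
4. n2.key = 10  [terminal]
5. n3.pre = false  [D.lab == true]
6. n6.key = -5  [terminal]
7. n5.acc = false  [false]
8. n5.fin = true  [f.key > -6]
9. n7.env = true  [terminal]
10. n4.fin = "xz"  ["xz"]
11. n4.tag = true  [B.fin == true]
12. n3.tag = -3  [-3]
13. n8.env = -8  [terminal]
14. n1.env = true  [f.key == 10]
15. n9.env = false  [terminal]
16. n10.live = 19  [19]
17. n10.lab = false  [a.env == true]
18. n10.hot = 15  [15]
19. n11.env = -5  [D.hot * 3 - 50]
20. n11.acc = "zx"  ["zx"]
21. n13.live = -4  [-4]
22. n13.lab = false  [false]
23. n13.hot = 11  [11]
24. n14.env = 1  [terminal]
25. n15.env = true  [terminal]
26. n13.env = false  [D.live > -4]
27. n16.pre = true  [not D.env]
28. n17.cnt = 8  [terminal]
29. n16.tag = 7  [b.cnt - 1]
30. n12.acc = true  [D.env == false]
31. n12.fin = true  [D.env == false]
32. n11.lab = true  [C.env > -6]
33. n10.env = false  [not C.lab]
34. n0.fin = "xw"  ["xw"]
35. n0.tag = false  [a.env == true]

false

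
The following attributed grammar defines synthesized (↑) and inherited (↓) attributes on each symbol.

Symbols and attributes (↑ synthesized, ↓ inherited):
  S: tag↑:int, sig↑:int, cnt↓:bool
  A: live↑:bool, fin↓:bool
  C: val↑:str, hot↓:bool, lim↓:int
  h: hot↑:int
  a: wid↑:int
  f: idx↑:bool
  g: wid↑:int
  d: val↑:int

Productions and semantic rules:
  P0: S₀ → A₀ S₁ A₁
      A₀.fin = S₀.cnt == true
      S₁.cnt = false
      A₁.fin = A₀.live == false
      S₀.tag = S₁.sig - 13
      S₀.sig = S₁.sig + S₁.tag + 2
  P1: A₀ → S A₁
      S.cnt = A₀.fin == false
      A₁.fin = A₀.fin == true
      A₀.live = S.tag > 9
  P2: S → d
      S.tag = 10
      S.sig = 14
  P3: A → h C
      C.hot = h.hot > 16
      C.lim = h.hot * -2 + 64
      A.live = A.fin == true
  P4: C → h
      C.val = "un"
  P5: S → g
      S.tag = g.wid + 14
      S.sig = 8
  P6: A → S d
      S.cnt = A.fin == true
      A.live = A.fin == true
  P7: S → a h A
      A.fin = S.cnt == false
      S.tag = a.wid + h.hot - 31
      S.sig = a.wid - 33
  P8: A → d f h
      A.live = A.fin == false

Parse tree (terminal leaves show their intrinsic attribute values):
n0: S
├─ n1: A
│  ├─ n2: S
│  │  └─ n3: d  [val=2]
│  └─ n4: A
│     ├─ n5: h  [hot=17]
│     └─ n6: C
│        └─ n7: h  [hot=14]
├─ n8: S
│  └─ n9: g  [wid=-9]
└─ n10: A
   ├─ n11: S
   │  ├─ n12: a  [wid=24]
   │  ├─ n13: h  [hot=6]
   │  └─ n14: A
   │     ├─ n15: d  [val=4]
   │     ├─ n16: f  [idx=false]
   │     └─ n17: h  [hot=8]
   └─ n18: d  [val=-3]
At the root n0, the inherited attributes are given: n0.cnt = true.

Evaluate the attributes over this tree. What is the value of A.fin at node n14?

true

1. n0.cnt = true  [given at root]
2. n1.fin = true  [S₀.cnt == true]
3. n2.cnt = false  [A₀.fin == false]
4. n3.val = 2  [terminal]
5. n2.tag = 10  [10]
6. n2.sig = 14  [14]
7. n4.fin = true  [A₀.fin == true]
8. n5.hot = 17  [terminal]
9. n6.hot = true  [h.hot > 16]
10. n6.lim = 30  [h.hot * -2 + 64]
11. n7.hot = 14  [terminal]
12. n6.val = "un"  ["un"]
13. n4.live = true  [A.fin == true]
14. n1.live = true  [S.tag > 9]
15. n8.cnt = false  [false]
16. n9.wid = -9  [terminal]
17. n8.tag = 5  [g.wid + 14]
18. n8.sig = 8  [8]
19. n10.fin = false  [A₀.live == false]
20. n11.cnt = false  [A.fin == true]
21. n12.wid = 24  [terminal]
22. n13.hot = 6  [terminal]
23. n14.fin = true  [S.cnt == false]
24. n15.val = 4  [terminal]
25. n16.idx = false  [terminal]
26. n17.hot = 8  [terminal]
27. n14.live = false  [A.fin == false]
28. n11.tag = -1  [a.wid + h.hot - 31]
29. n11.sig = -9  [a.wid - 33]
30. n18.val = -3  [terminal]
31. n10.live = false  [A.fin == true]
32. n0.tag = -5  [S₁.sig - 13]
33. n0.sig = 15  [S₁.sig + S₁.tag + 2]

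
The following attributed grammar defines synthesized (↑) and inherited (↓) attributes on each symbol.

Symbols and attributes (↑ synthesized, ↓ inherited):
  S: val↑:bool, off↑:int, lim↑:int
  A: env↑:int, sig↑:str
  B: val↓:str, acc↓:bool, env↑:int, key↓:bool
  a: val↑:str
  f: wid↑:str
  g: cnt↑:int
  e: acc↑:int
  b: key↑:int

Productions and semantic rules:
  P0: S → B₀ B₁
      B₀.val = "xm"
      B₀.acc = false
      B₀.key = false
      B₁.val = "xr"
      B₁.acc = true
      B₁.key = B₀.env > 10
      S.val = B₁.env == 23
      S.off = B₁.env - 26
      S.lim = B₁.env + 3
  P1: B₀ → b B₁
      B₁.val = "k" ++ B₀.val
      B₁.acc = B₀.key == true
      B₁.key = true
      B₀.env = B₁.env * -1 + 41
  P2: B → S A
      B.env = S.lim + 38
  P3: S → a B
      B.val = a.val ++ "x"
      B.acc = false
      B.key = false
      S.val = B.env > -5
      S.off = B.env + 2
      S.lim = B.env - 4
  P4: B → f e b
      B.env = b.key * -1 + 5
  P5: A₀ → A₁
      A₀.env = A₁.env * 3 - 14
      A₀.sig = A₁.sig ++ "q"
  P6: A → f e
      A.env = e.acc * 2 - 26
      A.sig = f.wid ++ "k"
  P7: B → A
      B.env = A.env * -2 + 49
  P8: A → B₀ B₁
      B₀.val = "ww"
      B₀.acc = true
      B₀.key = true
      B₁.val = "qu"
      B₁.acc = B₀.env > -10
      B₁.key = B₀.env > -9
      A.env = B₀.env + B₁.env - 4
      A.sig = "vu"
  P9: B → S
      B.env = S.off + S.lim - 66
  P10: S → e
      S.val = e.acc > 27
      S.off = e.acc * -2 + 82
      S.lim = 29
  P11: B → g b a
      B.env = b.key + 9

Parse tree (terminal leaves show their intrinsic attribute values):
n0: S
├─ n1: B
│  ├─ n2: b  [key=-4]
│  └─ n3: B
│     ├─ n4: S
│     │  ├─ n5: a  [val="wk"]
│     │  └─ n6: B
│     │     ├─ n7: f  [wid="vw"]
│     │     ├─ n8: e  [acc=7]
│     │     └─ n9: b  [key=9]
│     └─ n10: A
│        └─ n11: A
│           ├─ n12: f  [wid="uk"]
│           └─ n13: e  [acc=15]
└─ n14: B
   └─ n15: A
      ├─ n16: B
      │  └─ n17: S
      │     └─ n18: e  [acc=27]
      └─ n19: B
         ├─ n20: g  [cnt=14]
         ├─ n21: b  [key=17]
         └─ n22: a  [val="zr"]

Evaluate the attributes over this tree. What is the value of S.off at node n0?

1. n1.val = "xm"  ["xm"]
2. n1.acc = false  [false]
3. n1.key = false  [false]
4. n2.key = -4  [terminal]
5. n3.val = "kxm"  ["k" ++ B₀.val]
6. n3.acc = false  [B₀.key == true]
7. n3.key = true  [true]
8. n5.val = "wk"  [terminal]
9. n6.val = "wkx"  [a.val ++ "x"]
10. n6.acc = false  [false]
11. n6.key = false  [false]
12. n7.wid = "vw"  [terminal]
13. n8.acc = 7  [terminal]
14. n9.key = 9  [terminal]
15. n6.env = -4  [b.key * -1 + 5]
16. n4.val = true  [B.env > -5]
17. n4.off = -2  [B.env + 2]
18. n4.lim = -8  [B.env - 4]
19. n12.wid = "uk"  [terminal]
20. n13.acc = 15  [terminal]
21. n11.env = 4  [e.acc * 2 - 26]
22. n11.sig = "ukk"  [f.wid ++ "k"]
23. n10.env = -2  [A₁.env * 3 - 14]
24. n10.sig = "ukkq"  [A₁.sig ++ "q"]
25. n3.env = 30  [S.lim + 38]
26. n1.env = 11  [B₁.env * -1 + 41]
27. n14.val = "xr"  ["xr"]
28. n14.acc = true  [true]
29. n14.key = true  [B₀.env > 10]
30. n16.val = "ww"  ["ww"]
31. n16.acc = true  [true]
32. n16.key = true  [true]
33. n18.acc = 27  [terminal]
34. n17.val = false  [e.acc > 27]
35. n17.off = 28  [e.acc * -2 + 82]
36. n17.lim = 29  [29]
37. n16.env = -9  [S.off + S.lim - 66]
38. n19.val = "qu"  ["qu"]
39. n19.acc = true  [B₀.env > -10]
40. n19.key = false  [B₀.env > -9]
41. n20.cnt = 14  [terminal]
42. n21.key = 17  [terminal]
43. n22.val = "zr"  [terminal]
44. n19.env = 26  [b.key + 9]
45. n15.env = 13  [B₀.env + B₁.env - 4]
46. n15.sig = "vu"  ["vu"]
47. n14.env = 23  [A.env * -2 + 49]
48. n0.val = true  [B₁.env == 23]
49. n0.off = -3  [B₁.env - 26]
50. n0.lim = 26  [B₁.env + 3]

-3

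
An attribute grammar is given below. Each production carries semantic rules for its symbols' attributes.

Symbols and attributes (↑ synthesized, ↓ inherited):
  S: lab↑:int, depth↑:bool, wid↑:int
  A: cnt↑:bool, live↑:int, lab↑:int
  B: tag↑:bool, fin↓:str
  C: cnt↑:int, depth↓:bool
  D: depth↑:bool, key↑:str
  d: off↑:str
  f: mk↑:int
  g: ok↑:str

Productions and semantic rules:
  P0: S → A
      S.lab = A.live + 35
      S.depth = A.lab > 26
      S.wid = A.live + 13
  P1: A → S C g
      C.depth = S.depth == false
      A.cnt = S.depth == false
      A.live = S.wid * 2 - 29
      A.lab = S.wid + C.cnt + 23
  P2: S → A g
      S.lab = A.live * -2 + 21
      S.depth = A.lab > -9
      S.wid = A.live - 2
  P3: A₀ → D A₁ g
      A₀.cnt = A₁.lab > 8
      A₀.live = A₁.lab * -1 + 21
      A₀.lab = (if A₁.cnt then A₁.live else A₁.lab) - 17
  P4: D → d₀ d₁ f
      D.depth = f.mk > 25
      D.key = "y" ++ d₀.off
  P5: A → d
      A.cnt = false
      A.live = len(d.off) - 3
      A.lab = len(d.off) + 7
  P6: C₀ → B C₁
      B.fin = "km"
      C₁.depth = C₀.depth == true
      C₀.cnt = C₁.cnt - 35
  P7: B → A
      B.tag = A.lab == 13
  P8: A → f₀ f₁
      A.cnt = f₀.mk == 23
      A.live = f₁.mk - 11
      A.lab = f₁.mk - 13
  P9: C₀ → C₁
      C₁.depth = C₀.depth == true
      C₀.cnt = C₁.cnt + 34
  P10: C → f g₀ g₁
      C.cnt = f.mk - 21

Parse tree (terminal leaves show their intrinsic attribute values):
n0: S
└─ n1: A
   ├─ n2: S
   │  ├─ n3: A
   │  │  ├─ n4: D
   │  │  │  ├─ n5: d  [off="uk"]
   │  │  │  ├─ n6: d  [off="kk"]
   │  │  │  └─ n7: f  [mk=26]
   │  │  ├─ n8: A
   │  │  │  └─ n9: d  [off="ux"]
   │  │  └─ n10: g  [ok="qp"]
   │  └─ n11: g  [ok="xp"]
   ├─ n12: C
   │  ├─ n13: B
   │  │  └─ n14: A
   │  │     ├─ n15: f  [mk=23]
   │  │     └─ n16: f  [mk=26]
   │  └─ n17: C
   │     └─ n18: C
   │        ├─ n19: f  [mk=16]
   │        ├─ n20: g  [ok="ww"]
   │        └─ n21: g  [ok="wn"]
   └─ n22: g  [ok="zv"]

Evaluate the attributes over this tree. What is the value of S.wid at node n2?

10

1. n5.off = "uk"  [terminal]
2. n6.off = "kk"  [terminal]
3. n7.mk = 26  [terminal]
4. n4.depth = true  [f.mk > 25]
5. n4.key = "yuk"  ["y" ++ d₀.off]
6. n9.off = "ux"  [terminal]
7. n8.cnt = false  [false]
8. n8.live = -1  [len(d.off) - 3]
9. n8.lab = 9  [len(d.off) + 7]
10. n10.ok = "qp"  [terminal]
11. n3.cnt = true  [A₁.lab > 8]
12. n3.live = 12  [A₁.lab * -1 + 21]
13. n3.lab = -8  [(if A₁.cnt then A₁.live else A₁.lab) - 17]
14. n11.ok = "xp"  [terminal]
15. n2.lab = -3  [A.live * -2 + 21]
16. n2.depth = true  [A.lab > -9]
17. n2.wid = 10  [A.live - 2]
18. n12.depth = false  [S.depth == false]
19. n13.fin = "km"  ["km"]
20. n15.mk = 23  [terminal]
21. n16.mk = 26  [terminal]
22. n14.cnt = true  [f₀.mk == 23]
23. n14.live = 15  [f₁.mk - 11]
24. n14.lab = 13  [f₁.mk - 13]
25. n13.tag = true  [A.lab == 13]
26. n17.depth = false  [C₀.depth == true]
27. n18.depth = false  [C₀.depth == true]
28. n19.mk = 16  [terminal]
29. n20.ok = "ww"  [terminal]
30. n21.ok = "wn"  [terminal]
31. n18.cnt = -5  [f.mk - 21]
32. n17.cnt = 29  [C₁.cnt + 34]
33. n12.cnt = -6  [C₁.cnt - 35]
34. n22.ok = "zv"  [terminal]
35. n1.cnt = false  [S.depth == false]
36. n1.live = -9  [S.wid * 2 - 29]
37. n1.lab = 27  [S.wid + C.cnt + 23]
38. n0.lab = 26  [A.live + 35]
39. n0.depth = true  [A.lab > 26]
40. n0.wid = 4  [A.live + 13]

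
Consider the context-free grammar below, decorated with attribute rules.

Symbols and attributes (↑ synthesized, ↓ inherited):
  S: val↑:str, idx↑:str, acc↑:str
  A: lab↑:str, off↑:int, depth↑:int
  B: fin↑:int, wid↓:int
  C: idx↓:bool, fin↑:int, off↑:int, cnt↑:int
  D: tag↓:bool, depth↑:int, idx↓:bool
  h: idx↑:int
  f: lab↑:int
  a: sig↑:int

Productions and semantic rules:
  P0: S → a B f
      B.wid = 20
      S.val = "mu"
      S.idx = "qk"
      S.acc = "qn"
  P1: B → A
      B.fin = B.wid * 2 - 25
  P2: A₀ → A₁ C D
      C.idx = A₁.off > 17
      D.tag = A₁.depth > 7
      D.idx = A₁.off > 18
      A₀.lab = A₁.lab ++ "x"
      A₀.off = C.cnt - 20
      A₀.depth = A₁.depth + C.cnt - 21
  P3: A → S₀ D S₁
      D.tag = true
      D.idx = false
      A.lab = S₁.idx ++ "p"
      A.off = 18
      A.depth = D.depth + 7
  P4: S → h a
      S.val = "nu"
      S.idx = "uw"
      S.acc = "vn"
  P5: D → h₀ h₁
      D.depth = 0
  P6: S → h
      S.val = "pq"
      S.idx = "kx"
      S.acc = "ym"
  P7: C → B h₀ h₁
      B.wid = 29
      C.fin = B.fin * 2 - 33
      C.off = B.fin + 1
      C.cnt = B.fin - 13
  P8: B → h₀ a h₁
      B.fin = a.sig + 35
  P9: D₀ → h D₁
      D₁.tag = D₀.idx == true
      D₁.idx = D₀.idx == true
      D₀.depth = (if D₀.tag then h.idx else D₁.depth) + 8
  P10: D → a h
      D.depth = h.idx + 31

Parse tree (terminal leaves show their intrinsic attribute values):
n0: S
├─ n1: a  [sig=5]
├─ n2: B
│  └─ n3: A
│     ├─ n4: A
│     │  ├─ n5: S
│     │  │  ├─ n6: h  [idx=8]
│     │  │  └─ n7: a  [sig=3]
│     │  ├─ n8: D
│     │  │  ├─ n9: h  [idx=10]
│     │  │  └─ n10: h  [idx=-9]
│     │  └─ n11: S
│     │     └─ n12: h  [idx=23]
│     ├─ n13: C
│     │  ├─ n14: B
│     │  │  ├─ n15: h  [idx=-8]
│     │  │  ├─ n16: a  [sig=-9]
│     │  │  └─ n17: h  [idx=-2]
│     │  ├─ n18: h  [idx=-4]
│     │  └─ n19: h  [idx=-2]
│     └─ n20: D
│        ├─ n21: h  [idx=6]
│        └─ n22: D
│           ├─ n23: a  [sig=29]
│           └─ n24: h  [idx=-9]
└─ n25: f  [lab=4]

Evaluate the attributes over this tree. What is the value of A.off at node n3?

-7

1. n1.sig = 5  [terminal]
2. n2.wid = 20  [20]
3. n6.idx = 8  [terminal]
4. n7.sig = 3  [terminal]
5. n5.val = "nu"  ["nu"]
6. n5.idx = "uw"  ["uw"]
7. n5.acc = "vn"  ["vn"]
8. n8.tag = true  [true]
9. n8.idx = false  [false]
10. n9.idx = 10  [terminal]
11. n10.idx = -9  [terminal]
12. n8.depth = 0  [0]
13. n12.idx = 23  [terminal]
14. n11.val = "pq"  ["pq"]
15. n11.idx = "kx"  ["kx"]
16. n11.acc = "ym"  ["ym"]
17. n4.lab = "kxp"  [S₁.idx ++ "p"]
18. n4.off = 18  [18]
19. n4.depth = 7  [D.depth + 7]
20. n13.idx = true  [A₁.off > 17]
21. n14.wid = 29  [29]
22. n15.idx = -8  [terminal]
23. n16.sig = -9  [terminal]
24. n17.idx = -2  [terminal]
25. n14.fin = 26  [a.sig + 35]
26. n18.idx = -4  [terminal]
27. n19.idx = -2  [terminal]
28. n13.fin = 19  [B.fin * 2 - 33]
29. n13.off = 27  [B.fin + 1]
30. n13.cnt = 13  [B.fin - 13]
31. n20.tag = false  [A₁.depth > 7]
32. n20.idx = false  [A₁.off > 18]
33. n21.idx = 6  [terminal]
34. n22.tag = false  [D₀.idx == true]
35. n22.idx = false  [D₀.idx == true]
36. n23.sig = 29  [terminal]
37. n24.idx = -9  [terminal]
38. n22.depth = 22  [h.idx + 31]
39. n20.depth = 30  [(if D₀.tag then h.idx else D₁.depth) + 8]
40. n3.lab = "kxpx"  [A₁.lab ++ "x"]
41. n3.off = -7  [C.cnt - 20]
42. n3.depth = -1  [A₁.depth + C.cnt - 21]
43. n2.fin = 15  [B.wid * 2 - 25]
44. n25.lab = 4  [terminal]
45. n0.val = "mu"  ["mu"]
46. n0.idx = "qk"  ["qk"]
47. n0.acc = "qn"  ["qn"]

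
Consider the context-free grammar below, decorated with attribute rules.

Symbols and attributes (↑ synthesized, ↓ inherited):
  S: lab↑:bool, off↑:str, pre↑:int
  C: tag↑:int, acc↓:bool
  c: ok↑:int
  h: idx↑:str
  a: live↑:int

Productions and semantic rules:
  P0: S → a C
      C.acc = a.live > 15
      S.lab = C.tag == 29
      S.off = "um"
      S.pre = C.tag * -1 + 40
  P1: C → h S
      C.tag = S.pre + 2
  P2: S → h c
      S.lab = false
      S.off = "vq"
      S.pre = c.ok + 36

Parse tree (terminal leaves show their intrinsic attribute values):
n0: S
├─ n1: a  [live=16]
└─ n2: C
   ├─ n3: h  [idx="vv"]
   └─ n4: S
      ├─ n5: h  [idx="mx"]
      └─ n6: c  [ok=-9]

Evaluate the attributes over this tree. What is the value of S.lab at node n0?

1. n1.live = 16  [terminal]
2. n2.acc = true  [a.live > 15]
3. n3.idx = "vv"  [terminal]
4. n5.idx = "mx"  [terminal]
5. n6.ok = -9  [terminal]
6. n4.lab = false  [false]
7. n4.off = "vq"  ["vq"]
8. n4.pre = 27  [c.ok + 36]
9. n2.tag = 29  [S.pre + 2]
10. n0.lab = true  [C.tag == 29]
11. n0.off = "um"  ["um"]
12. n0.pre = 11  [C.tag * -1 + 40]

true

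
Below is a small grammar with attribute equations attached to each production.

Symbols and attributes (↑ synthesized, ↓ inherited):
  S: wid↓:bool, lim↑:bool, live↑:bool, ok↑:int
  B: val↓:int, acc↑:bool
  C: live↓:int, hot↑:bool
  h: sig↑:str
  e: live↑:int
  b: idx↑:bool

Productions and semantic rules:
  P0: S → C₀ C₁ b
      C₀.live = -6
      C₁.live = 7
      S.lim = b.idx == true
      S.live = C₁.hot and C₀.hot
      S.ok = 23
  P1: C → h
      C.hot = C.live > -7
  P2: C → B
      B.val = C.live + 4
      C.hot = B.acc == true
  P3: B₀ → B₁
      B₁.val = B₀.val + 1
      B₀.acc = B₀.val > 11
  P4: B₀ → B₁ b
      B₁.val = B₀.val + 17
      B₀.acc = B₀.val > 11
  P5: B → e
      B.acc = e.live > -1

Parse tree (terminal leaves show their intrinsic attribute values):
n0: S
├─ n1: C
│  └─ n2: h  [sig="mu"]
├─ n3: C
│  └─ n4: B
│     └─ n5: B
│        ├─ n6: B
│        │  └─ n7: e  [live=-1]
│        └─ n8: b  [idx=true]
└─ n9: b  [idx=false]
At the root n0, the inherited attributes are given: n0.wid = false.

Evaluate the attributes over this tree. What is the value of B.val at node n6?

29

1. n0.wid = false  [given at root]
2. n1.live = -6  [-6]
3. n2.sig = "mu"  [terminal]
4. n1.hot = true  [C.live > -7]
5. n3.live = 7  [7]
6. n4.val = 11  [C.live + 4]
7. n5.val = 12  [B₀.val + 1]
8. n6.val = 29  [B₀.val + 17]
9. n7.live = -1  [terminal]
10. n6.acc = false  [e.live > -1]
11. n8.idx = true  [terminal]
12. n5.acc = true  [B₀.val > 11]
13. n4.acc = false  [B₀.val > 11]
14. n3.hot = false  [B.acc == true]
15. n9.idx = false  [terminal]
16. n0.lim = false  [b.idx == true]
17. n0.live = false  [C₁.hot and C₀.hot]
18. n0.ok = 23  [23]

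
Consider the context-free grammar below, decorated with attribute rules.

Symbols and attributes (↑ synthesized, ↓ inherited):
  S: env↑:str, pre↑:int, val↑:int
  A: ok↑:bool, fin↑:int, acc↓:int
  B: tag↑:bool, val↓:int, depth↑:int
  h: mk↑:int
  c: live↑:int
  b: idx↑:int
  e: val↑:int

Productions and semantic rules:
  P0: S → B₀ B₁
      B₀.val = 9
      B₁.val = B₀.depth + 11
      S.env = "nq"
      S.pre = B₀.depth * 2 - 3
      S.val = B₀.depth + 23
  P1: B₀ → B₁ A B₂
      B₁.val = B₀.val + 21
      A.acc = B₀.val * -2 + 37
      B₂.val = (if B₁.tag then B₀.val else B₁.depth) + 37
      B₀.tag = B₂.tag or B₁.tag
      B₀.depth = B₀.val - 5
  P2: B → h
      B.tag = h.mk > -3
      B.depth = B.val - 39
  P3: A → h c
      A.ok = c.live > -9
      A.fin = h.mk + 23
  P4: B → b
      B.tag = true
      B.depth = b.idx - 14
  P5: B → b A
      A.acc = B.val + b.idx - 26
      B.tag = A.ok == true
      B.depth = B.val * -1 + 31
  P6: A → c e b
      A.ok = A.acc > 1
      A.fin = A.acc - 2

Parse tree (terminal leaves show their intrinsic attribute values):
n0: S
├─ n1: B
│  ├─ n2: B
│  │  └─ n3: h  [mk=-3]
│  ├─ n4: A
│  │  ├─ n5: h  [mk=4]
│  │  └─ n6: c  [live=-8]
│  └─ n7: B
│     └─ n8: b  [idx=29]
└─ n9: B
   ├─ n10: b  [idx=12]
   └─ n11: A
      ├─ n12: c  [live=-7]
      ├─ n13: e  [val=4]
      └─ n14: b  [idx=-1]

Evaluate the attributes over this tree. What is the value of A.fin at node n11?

-1

1. n1.val = 9  [9]
2. n2.val = 30  [B₀.val + 21]
3. n3.mk = -3  [terminal]
4. n2.tag = false  [h.mk > -3]
5. n2.depth = -9  [B.val - 39]
6. n4.acc = 19  [B₀.val * -2 + 37]
7. n5.mk = 4  [terminal]
8. n6.live = -8  [terminal]
9. n4.ok = true  [c.live > -9]
10. n4.fin = 27  [h.mk + 23]
11. n7.val = 28  [(if B₁.tag then B₀.val else B₁.depth) + 37]
12. n8.idx = 29  [terminal]
13. n7.tag = true  [true]
14. n7.depth = 15  [b.idx - 14]
15. n1.tag = true  [B₂.tag or B₁.tag]
16. n1.depth = 4  [B₀.val - 5]
17. n9.val = 15  [B₀.depth + 11]
18. n10.idx = 12  [terminal]
19. n11.acc = 1  [B.val + b.idx - 26]
20. n12.live = -7  [terminal]
21. n13.val = 4  [terminal]
22. n14.idx = -1  [terminal]
23. n11.ok = false  [A.acc > 1]
24. n11.fin = -1  [A.acc - 2]
25. n9.tag = false  [A.ok == true]
26. n9.depth = 16  [B.val * -1 + 31]
27. n0.env = "nq"  ["nq"]
28. n0.pre = 5  [B₀.depth * 2 - 3]
29. n0.val = 27  [B₀.depth + 23]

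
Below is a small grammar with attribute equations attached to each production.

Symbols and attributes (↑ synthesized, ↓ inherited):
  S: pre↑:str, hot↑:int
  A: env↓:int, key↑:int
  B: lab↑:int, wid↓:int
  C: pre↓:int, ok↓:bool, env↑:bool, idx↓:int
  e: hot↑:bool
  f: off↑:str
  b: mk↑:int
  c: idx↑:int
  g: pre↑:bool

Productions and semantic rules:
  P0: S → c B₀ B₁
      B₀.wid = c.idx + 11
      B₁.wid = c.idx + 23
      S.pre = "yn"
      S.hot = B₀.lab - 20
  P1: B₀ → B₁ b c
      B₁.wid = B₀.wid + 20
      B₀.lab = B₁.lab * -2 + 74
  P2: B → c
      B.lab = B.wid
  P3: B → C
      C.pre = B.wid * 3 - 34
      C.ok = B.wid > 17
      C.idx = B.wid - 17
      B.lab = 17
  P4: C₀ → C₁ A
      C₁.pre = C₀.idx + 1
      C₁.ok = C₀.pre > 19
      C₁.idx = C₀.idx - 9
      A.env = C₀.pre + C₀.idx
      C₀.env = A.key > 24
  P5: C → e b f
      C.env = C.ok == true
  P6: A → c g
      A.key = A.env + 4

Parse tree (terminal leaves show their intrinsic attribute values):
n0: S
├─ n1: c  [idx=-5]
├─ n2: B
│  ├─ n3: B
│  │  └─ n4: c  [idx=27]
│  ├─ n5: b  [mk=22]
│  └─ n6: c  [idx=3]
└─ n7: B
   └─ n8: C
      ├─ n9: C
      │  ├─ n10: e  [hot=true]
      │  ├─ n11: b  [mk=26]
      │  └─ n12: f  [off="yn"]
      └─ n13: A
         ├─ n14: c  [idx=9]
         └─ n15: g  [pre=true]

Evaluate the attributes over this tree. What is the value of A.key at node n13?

1. n1.idx = -5  [terminal]
2. n2.wid = 6  [c.idx + 11]
3. n3.wid = 26  [B₀.wid + 20]
4. n4.idx = 27  [terminal]
5. n3.lab = 26  [B.wid]
6. n5.mk = 22  [terminal]
7. n6.idx = 3  [terminal]
8. n2.lab = 22  [B₁.lab * -2 + 74]
9. n7.wid = 18  [c.idx + 23]
10. n8.pre = 20  [B.wid * 3 - 34]
11. n8.ok = true  [B.wid > 17]
12. n8.idx = 1  [B.wid - 17]
13. n9.pre = 2  [C₀.idx + 1]
14. n9.ok = true  [C₀.pre > 19]
15. n9.idx = -8  [C₀.idx - 9]
16. n10.hot = true  [terminal]
17. n11.mk = 26  [terminal]
18. n12.off = "yn"  [terminal]
19. n9.env = true  [C.ok == true]
20. n13.env = 21  [C₀.pre + C₀.idx]
21. n14.idx = 9  [terminal]
22. n15.pre = true  [terminal]
23. n13.key = 25  [A.env + 4]
24. n8.env = true  [A.key > 24]
25. n7.lab = 17  [17]
26. n0.pre = "yn"  ["yn"]
27. n0.hot = 2  [B₀.lab - 20]

25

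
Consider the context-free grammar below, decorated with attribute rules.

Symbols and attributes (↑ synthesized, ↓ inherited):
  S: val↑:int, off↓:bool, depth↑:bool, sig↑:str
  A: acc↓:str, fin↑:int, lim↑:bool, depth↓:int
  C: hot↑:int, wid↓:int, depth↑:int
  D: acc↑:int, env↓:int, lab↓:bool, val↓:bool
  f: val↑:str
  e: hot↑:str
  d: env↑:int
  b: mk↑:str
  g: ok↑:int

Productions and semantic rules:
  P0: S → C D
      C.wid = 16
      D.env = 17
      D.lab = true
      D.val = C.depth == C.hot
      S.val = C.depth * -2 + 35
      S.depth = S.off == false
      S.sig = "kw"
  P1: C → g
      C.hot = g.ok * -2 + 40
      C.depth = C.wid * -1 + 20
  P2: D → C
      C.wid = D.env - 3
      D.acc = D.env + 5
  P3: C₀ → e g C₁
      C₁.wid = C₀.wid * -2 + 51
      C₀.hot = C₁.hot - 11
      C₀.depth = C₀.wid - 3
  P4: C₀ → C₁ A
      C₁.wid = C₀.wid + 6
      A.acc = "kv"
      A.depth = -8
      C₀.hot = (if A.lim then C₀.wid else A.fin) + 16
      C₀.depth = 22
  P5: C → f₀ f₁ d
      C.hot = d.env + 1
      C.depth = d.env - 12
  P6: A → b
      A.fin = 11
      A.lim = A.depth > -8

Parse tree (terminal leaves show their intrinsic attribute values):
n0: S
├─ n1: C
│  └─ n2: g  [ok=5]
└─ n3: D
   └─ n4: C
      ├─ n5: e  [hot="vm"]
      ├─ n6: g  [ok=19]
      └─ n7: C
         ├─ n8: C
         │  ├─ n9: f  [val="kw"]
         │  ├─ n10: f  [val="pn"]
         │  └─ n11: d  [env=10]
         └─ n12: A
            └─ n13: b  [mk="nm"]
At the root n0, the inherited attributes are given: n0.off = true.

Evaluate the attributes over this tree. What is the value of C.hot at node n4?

1. n0.off = true  [given at root]
2. n1.wid = 16  [16]
3. n2.ok = 5  [terminal]
4. n1.hot = 30  [g.ok * -2 + 40]
5. n1.depth = 4  [C.wid * -1 + 20]
6. n3.env = 17  [17]
7. n3.lab = true  [true]
8. n3.val = false  [C.depth == C.hot]
9. n4.wid = 14  [D.env - 3]
10. n5.hot = "vm"  [terminal]
11. n6.ok = 19  [terminal]
12. n7.wid = 23  [C₀.wid * -2 + 51]
13. n8.wid = 29  [C₀.wid + 6]
14. n9.val = "kw"  [terminal]
15. n10.val = "pn"  [terminal]
16. n11.env = 10  [terminal]
17. n8.hot = 11  [d.env + 1]
18. n8.depth = -2  [d.env - 12]
19. n12.acc = "kv"  ["kv"]
20. n12.depth = -8  [-8]
21. n13.mk = "nm"  [terminal]
22. n12.fin = 11  [11]
23. n12.lim = false  [A.depth > -8]
24. n7.hot = 27  [(if A.lim then C₀.wid else A.fin) + 16]
25. n7.depth = 22  [22]
26. n4.hot = 16  [C₁.hot - 11]
27. n4.depth = 11  [C₀.wid - 3]
28. n3.acc = 22  [D.env + 5]
29. n0.val = 27  [C.depth * -2 + 35]
30. n0.depth = false  [S.off == false]
31. n0.sig = "kw"  ["kw"]

16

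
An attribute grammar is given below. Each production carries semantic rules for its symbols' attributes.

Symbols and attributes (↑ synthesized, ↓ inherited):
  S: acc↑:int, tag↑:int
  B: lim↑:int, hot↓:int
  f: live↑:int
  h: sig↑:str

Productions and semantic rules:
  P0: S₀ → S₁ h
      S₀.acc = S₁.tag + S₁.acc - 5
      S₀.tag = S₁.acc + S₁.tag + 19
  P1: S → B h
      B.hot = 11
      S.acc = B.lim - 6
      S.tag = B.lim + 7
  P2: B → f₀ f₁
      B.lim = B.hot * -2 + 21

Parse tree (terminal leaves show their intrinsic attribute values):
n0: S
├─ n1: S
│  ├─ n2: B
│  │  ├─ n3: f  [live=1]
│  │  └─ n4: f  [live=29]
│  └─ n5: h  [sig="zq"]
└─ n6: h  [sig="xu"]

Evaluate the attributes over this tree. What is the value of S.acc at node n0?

-6

1. n2.hot = 11  [11]
2. n3.live = 1  [terminal]
3. n4.live = 29  [terminal]
4. n2.lim = -1  [B.hot * -2 + 21]
5. n5.sig = "zq"  [terminal]
6. n1.acc = -7  [B.lim - 6]
7. n1.tag = 6  [B.lim + 7]
8. n6.sig = "xu"  [terminal]
9. n0.acc = -6  [S₁.tag + S₁.acc - 5]
10. n0.tag = 18  [S₁.acc + S₁.tag + 19]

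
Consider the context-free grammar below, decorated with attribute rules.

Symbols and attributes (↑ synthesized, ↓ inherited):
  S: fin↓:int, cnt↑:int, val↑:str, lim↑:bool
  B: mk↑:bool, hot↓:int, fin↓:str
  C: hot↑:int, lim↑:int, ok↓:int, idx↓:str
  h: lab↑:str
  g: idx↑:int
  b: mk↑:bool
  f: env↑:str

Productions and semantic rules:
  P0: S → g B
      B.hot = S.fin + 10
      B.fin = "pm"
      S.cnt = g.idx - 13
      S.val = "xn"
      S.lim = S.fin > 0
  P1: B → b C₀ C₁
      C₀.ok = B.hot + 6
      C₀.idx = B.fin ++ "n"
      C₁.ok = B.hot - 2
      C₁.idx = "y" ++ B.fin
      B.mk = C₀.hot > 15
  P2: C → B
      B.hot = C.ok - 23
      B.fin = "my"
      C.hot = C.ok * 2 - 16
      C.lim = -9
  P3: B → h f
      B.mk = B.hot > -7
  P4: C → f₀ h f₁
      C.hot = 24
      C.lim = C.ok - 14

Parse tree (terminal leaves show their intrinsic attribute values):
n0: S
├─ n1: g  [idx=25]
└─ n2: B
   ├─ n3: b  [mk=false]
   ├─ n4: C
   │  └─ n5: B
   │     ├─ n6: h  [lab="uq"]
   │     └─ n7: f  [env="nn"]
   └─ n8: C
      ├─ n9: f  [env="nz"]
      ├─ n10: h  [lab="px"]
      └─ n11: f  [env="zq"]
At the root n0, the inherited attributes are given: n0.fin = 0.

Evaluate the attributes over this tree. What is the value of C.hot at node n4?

1. n0.fin = 0  [given at root]
2. n1.idx = 25  [terminal]
3. n2.hot = 10  [S.fin + 10]
4. n2.fin = "pm"  ["pm"]
5. n3.mk = false  [terminal]
6. n4.ok = 16  [B.hot + 6]
7. n4.idx = "pmn"  [B.fin ++ "n"]
8. n5.hot = -7  [C.ok - 23]
9. n5.fin = "my"  ["my"]
10. n6.lab = "uq"  [terminal]
11. n7.env = "nn"  [terminal]
12. n5.mk = false  [B.hot > -7]
13. n4.hot = 16  [C.ok * 2 - 16]
14. n4.lim = -9  [-9]
15. n8.ok = 8  [B.hot - 2]
16. n8.idx = "ypm"  ["y" ++ B.fin]
17. n9.env = "nz"  [terminal]
18. n10.lab = "px"  [terminal]
19. n11.env = "zq"  [terminal]
20. n8.hot = 24  [24]
21. n8.lim = -6  [C.ok - 14]
22. n2.mk = true  [C₀.hot > 15]
23. n0.cnt = 12  [g.idx - 13]
24. n0.val = "xn"  ["xn"]
25. n0.lim = false  [S.fin > 0]

16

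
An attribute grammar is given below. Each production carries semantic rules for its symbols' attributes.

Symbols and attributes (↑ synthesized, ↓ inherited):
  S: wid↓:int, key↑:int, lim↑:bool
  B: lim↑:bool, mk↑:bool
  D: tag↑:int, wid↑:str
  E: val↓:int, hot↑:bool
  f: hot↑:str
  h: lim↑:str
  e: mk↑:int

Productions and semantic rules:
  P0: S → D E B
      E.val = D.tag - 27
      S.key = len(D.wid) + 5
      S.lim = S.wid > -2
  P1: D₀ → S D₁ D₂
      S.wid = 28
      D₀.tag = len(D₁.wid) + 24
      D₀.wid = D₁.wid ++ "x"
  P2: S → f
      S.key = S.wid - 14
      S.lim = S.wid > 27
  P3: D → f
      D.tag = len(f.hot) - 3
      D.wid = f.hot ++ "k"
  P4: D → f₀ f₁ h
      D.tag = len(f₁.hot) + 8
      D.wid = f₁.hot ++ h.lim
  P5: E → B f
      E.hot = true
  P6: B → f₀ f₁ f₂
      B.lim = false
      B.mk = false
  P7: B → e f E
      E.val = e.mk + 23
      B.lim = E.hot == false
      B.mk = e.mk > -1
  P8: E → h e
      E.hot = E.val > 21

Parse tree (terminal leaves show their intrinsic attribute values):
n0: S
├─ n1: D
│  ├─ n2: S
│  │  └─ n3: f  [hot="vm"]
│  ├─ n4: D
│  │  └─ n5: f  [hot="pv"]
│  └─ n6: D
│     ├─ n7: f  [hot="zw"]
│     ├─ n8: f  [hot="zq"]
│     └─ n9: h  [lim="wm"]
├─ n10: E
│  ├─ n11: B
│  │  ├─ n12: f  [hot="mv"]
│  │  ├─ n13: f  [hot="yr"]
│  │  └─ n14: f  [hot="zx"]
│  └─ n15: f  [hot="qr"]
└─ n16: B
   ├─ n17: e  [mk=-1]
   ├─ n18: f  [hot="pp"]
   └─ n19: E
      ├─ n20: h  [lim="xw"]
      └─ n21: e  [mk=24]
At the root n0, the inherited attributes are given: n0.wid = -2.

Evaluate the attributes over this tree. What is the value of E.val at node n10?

0

1. n0.wid = -2  [given at root]
2. n2.wid = 28  [28]
3. n3.hot = "vm"  [terminal]
4. n2.key = 14  [S.wid - 14]
5. n2.lim = true  [S.wid > 27]
6. n5.hot = "pv"  [terminal]
7. n4.tag = -1  [len(f.hot) - 3]
8. n4.wid = "pvk"  [f.hot ++ "k"]
9. n7.hot = "zw"  [terminal]
10. n8.hot = "zq"  [terminal]
11. n9.lim = "wm"  [terminal]
12. n6.tag = 10  [len(f₁.hot) + 8]
13. n6.wid = "zqwm"  [f₁.hot ++ h.lim]
14. n1.tag = 27  [len(D₁.wid) + 24]
15. n1.wid = "pvkx"  [D₁.wid ++ "x"]
16. n10.val = 0  [D.tag - 27]
17. n12.hot = "mv"  [terminal]
18. n13.hot = "yr"  [terminal]
19. n14.hot = "zx"  [terminal]
20. n11.lim = false  [false]
21. n11.mk = false  [false]
22. n15.hot = "qr"  [terminal]
23. n10.hot = true  [true]
24. n17.mk = -1  [terminal]
25. n18.hot = "pp"  [terminal]
26. n19.val = 22  [e.mk + 23]
27. n20.lim = "xw"  [terminal]
28. n21.mk = 24  [terminal]
29. n19.hot = true  [E.val > 21]
30. n16.lim = false  [E.hot == false]
31. n16.mk = false  [e.mk > -1]
32. n0.key = 9  [len(D.wid) + 5]
33. n0.lim = false  [S.wid > -2]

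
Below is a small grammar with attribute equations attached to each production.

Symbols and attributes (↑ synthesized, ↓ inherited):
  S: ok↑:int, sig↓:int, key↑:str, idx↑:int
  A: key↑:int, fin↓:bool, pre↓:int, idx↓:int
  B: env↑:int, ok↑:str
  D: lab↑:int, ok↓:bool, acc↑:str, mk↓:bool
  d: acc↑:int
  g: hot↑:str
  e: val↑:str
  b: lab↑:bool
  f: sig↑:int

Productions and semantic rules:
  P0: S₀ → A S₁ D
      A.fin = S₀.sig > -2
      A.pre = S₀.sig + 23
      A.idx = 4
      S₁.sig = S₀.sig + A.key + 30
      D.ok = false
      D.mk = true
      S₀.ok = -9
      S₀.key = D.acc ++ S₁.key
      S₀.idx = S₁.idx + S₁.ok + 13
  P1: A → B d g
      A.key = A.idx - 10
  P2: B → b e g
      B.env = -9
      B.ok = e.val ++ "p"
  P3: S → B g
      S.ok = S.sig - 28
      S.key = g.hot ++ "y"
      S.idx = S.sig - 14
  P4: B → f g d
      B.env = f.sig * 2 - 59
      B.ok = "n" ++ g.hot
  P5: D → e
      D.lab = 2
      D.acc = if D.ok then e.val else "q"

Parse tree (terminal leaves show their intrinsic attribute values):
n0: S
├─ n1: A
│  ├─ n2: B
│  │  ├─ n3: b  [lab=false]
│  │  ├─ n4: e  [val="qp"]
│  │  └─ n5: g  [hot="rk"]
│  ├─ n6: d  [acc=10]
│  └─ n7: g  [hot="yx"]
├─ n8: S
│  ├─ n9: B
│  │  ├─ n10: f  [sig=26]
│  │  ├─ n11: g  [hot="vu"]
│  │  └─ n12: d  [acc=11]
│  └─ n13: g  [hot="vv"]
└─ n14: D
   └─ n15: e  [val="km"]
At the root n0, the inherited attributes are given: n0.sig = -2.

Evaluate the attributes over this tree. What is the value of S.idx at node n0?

15

1. n0.sig = -2  [given at root]
2. n1.fin = false  [S₀.sig > -2]
3. n1.pre = 21  [S₀.sig + 23]
4. n1.idx = 4  [4]
5. n3.lab = false  [terminal]
6. n4.val = "qp"  [terminal]
7. n5.hot = "rk"  [terminal]
8. n2.env = -9  [-9]
9. n2.ok = "qpp"  [e.val ++ "p"]
10. n6.acc = 10  [terminal]
11. n7.hot = "yx"  [terminal]
12. n1.key = -6  [A.idx - 10]
13. n8.sig = 22  [S₀.sig + A.key + 30]
14. n10.sig = 26  [terminal]
15. n11.hot = "vu"  [terminal]
16. n12.acc = 11  [terminal]
17. n9.env = -7  [f.sig * 2 - 59]
18. n9.ok = "nvu"  ["n" ++ g.hot]
19. n13.hot = "vv"  [terminal]
20. n8.ok = -6  [S.sig - 28]
21. n8.key = "vvy"  [g.hot ++ "y"]
22. n8.idx = 8  [S.sig - 14]
23. n14.ok = false  [false]
24. n14.mk = true  [true]
25. n15.val = "km"  [terminal]
26. n14.lab = 2  [2]
27. n14.acc = "q"  [if D.ok then e.val else "q"]
28. n0.ok = -9  [-9]
29. n0.key = "qvvy"  [D.acc ++ S₁.key]
30. n0.idx = 15  [S₁.idx + S₁.ok + 13]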